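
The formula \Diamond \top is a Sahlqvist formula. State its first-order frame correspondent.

Seriality

This schema is equivalent to the D axiom □φ → ◇φ.
Its frame correspondent is seriality — \forall x \exists y Rxy.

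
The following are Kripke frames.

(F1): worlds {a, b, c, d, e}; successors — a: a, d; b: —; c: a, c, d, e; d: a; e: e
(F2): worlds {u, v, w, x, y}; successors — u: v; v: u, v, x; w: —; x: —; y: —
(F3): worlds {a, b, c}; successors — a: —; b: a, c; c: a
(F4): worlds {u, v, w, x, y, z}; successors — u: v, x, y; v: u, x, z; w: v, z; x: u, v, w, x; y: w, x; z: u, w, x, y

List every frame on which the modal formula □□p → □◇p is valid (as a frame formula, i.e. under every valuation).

Frame correspondent (Sahlqvist): ∀x ∀z (xRz → ∃w (xR²w ∧ zRw)) — i.e. a generalized confluence (Geach) condition.
(F1): condition met.
(F2): fails — vRx but no t with vR²t and xRt.
(F3): fails — bRa but no w with bR²w and aRw.
(F4): condition met.

(F1), (F4)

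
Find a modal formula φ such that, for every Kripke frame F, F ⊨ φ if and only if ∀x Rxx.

This is reflexivity; the standard corresponding axiom is T: □s → s.
Suppose □s→s is valid. At any x set V(s)={w : Rxw}. Then □s holds at x, so s holds at x, i.e. Rxx.

□s → s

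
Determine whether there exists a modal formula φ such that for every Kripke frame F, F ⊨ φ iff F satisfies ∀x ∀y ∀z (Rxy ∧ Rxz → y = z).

Yes, by ◇q → □q

Yes: it is partial functionality, defined by the CD schema ◇q → □q.
Suppose ◇q→□q is valid. Take Rxy, Rxz and set V(q)={y}. Then ◇q at x, so □q at x, so q at z, i.e. z=y.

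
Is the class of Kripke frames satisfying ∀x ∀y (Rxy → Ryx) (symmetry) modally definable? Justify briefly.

Yes: it is symmetry, defined by the B schema q → □◇q.
Suppose q→□◇q is valid. Take Rxy and set V(q)={x}. Then q at x, so □◇q at x, so ◇q at y, so some z with Ryz has q; z=x, i.e. Ryx.

Yes — defined by q → □◇q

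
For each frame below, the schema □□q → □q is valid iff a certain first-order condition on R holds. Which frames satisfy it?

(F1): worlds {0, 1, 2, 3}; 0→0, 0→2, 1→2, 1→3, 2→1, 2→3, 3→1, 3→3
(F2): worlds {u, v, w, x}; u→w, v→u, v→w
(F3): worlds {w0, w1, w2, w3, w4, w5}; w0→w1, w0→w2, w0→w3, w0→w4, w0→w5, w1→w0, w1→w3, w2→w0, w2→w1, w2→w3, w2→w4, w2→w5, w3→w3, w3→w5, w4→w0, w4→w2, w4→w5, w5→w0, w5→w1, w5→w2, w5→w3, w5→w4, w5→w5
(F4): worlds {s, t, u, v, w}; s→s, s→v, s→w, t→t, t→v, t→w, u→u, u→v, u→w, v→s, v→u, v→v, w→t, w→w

This is the axiom for density; its first-order frame correspondent is ∀x ∀y (Rxy → ∃z (Rxz ∧ Rzy)).
(F1): fails — R12 but no z with R1z and Rz2.
(F2): fails — Rvu but no z with Rvz and Rzu.
(F3): fails — Rw1w0 but no z with Rw1z and Rzw0.
(F4): holds.

(F4)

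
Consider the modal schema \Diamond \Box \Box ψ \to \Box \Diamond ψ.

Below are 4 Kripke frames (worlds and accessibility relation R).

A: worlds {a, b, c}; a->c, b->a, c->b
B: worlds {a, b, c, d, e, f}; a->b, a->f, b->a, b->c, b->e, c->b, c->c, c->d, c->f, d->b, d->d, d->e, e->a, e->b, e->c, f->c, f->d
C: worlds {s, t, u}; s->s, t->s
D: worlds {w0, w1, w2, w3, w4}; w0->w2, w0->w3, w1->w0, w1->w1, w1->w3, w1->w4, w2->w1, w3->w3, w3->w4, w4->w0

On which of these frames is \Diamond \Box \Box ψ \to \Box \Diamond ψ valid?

C

Frame correspondent (Sahlqvist): \forall x \forall y \forall z ((xRy \wedge xRz) \to \exists w (y R^2 w \wedge zRw)) — i.e. a generalized confluence (Geach) condition.
A: fails — aRc, aRc but no w with cR²w and cRw.
B: fails — bRa, bRa but no w with aR²w and aRw.
C: holds.
D: fails — w0Rw3, w0Rw2 but no w with w3R²w and w2Rw.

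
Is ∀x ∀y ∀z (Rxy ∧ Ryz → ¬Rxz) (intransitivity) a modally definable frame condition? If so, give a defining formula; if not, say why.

No

Modal frame validity is preserved under surjective bounded morphisms.
The 5-cycle (worlds a,b,c,d,e with a→b→c→d→e→a) is intransitive. Mapping every world to a single reflexive point • is a surjective bounded morphism; the reflexive point is not intransitive (R••∧R•• but R••).
So no modal formula (or set of formulas) defines exactly the intransitive frames.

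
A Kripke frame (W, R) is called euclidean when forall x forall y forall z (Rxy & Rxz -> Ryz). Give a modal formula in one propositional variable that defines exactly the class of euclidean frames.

◇q → □◇q

This is the Euclidean property; the standard corresponding axiom is 5: ◇q → □◇q.
Suppose ◇q→□◇q is valid. Take Rxy, Rxz and set V(q)={y}. Then ◇q at x, so □◇q at x, so ◇q at z, so some w with Rzw has q; w=y, i.e. Rzy. By symmetry of the argument, Ryz.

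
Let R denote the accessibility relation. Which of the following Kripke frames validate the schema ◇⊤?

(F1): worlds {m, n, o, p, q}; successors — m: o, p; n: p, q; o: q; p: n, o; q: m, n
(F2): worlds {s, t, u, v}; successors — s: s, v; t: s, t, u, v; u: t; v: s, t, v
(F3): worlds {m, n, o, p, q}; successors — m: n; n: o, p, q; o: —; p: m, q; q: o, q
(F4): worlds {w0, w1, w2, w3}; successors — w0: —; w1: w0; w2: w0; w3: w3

(F1), (F2)

The schema corresponds to seriality: ∀x ∃y Rxy.
(F1): satisfies the condition.
(F2): satisfies the condition.
(F3): fails — world o has no successor.
(F4): fails — world w0 has no successor.
Valid on: (F1), (F2).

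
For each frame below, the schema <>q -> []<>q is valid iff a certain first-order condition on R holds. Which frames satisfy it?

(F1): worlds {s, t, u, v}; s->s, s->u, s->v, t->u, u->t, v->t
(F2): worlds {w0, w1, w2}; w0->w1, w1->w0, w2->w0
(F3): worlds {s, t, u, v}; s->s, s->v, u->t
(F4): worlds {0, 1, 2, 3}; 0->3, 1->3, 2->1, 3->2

Frame correspondent (Sahlqvist): forall x forall y forall z (Rxy & Rxz -> Ryz) — i.e. the Euclidean property.
(F1): fails — Rsv and Rsv but not Rvv.
(F2): fails — Rw0w1 and Rw0w1 but not Rw1w1.
(F3): fails — Rsv and Rss but not Rvs.
(F4): fails — R03 and R03 but not R33.
Valid on no frame.

none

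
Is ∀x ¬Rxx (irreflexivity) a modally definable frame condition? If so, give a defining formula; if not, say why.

Not modally definable

Modal frame validity is preserved under surjective bounded morphisms.
The 4-cycle (worlds a,b,c,d with a→b→c→d→a) is irreflexive, and the map sending every world to a single reflexive point • is a surjective bounded morphism (forth: every edge maps to (•,•); back: every world has a successor). So any modal formula valid on the 4-cycle is also valid on the reflexive point, which is not irreflexive.
Hence irreflexivity is not modally definable.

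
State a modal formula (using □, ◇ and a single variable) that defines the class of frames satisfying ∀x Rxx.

The condition is reflexivity. The T schema □r → r defines it.
Suppose □r→r is valid. At any x set V(r)={w : Rxw}. Then □r holds at x, so r holds at x, i.e. Rxx.

□r → r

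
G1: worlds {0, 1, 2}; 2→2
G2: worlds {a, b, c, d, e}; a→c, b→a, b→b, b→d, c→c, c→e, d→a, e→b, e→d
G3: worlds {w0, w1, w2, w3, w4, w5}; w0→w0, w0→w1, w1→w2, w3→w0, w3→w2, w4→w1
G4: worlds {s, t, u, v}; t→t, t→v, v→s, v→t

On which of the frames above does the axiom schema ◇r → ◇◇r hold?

G1

Frame correspondent (Sahlqvist): ∀x ∀y (xRy → ∃w (y = w ∧ xR²w)) — i.e. a generalized confluence (Geach) condition.
G1: condition met.
G2: fails — dRa but no w with a=w and dR²w.
G3: fails — w1Rw2 but no w with w2=w and w1R²w.
G4: fails — vRs but no w with s=w and vR²w.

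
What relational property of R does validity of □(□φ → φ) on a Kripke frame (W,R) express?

Suppose □(□φ→φ) is valid. Take Rxy and set V(φ)={w : Ryw}. Then at y, □φ holds; since □(□φ→φ) at x, □φ→φ at y, so φ at y, i.e. Ryy.

shift-reflexivity: ∀x ∀y (Rxy → Ryy)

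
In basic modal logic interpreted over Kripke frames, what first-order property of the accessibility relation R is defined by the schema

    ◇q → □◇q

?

The Euclidean property

Suppose ◇q→□◇q is valid. Take Rxy, Rxz and set V(q)={y}. Then ◇q at x, so □◇q at x, so ◇q at z, so some w with Rzw has q; w=y, i.e. Rzy. By symmetry of the argument, Ryz.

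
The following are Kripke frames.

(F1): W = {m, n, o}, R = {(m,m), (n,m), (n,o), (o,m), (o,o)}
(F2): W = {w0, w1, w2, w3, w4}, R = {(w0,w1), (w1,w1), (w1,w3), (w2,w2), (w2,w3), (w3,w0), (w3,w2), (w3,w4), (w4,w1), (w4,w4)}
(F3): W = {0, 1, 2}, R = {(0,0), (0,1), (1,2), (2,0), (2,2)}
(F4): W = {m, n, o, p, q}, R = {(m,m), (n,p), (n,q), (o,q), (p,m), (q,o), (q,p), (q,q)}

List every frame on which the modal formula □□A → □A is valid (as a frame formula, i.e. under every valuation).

(F1), (F3), (F4)

Frame correspondent (Sahlqvist): ∀x ∀y (Rxy → ∃z (Rxz ∧ Rzy)) — i.e. density.
(F1): condition met.
(F2): fails — Rw3w0 but no z with Rw3z and Rzw0.
(F3): condition met.
(F4): condition met.
Valid on: (F1), (F3), (F4).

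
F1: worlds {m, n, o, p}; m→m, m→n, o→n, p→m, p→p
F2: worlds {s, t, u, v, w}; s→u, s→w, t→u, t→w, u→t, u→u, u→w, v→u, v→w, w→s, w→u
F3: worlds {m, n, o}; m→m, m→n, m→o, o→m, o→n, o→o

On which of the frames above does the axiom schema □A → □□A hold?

The schema corresponds to transitivity: ∀x ∀y ∀z (Rxy ∧ Ryz → Rxz).
F1: fails — Rpm and Rmn but not Rpn.
F2: fails — Ruw and Rws but not Rus.
F3: satisfies the condition.

F3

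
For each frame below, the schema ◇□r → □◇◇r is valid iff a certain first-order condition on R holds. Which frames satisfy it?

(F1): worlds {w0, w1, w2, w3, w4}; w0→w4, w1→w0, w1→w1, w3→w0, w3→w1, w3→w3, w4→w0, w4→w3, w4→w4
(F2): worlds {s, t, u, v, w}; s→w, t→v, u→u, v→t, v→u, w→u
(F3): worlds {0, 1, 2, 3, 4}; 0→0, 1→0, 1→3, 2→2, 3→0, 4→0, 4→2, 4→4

(F1)

The schema corresponds to a generalized confluence (Geach) condition: ∀x ∀y ∀z ((xRy ∧ xRz) → ∃w (yRw ∧ zR²w)).
(F1): holds.
(F2): fails — vRt, vRt but no w* with tRw* and tR²w*.
(F3): fails — 4R0, 4R2 but no w with 0Rw and 2R²w.
Valid on: (F1).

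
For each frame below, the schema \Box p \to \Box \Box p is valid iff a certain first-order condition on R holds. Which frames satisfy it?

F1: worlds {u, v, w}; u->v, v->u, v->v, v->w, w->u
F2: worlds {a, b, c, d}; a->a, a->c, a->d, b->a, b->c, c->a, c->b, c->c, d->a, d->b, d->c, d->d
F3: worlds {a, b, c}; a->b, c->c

This is the axiom for transitivity; its first-order frame correspondent is \forall x \forall y \forall z (Rxy \wedge Ryz \to Rxz).
F1: fails — Ruv and Rvw but not Ruw.
F2: fails — Rbc and Rcb but not Rbb.
F3: holds.
Valid on: F3.

F3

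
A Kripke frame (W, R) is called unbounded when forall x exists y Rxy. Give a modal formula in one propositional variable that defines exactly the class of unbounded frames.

□q → ◇q

This is seriality; the standard corresponding axiom is D: □q → ◇q.
Suppose □q→◇q is valid. At any x set V(q)=W. Then □q at x, so ◇q at x, so x has a successor.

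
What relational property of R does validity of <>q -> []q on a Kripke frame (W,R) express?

Partial functionality

Suppose ◇q→□q is valid. Take Rxy, Rxz and set V(q)={y}. Then ◇q at x, so □q at x, so q at z, i.e. z=y.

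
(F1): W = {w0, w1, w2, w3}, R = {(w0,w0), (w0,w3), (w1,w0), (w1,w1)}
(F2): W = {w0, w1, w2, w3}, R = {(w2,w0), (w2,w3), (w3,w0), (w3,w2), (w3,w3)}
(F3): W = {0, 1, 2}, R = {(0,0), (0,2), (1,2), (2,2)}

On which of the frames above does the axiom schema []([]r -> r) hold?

(F3)

This is the axiom for shift-reflexivity; its first-order frame correspondent is forall x forall y (Rxy -> Ryy).
(F1): fails — Rw0w3 but not Rw3w3.
(F2): fails — Rw3w2 but not Rw2w2.
(F3): ✓.
Valid on: (F3).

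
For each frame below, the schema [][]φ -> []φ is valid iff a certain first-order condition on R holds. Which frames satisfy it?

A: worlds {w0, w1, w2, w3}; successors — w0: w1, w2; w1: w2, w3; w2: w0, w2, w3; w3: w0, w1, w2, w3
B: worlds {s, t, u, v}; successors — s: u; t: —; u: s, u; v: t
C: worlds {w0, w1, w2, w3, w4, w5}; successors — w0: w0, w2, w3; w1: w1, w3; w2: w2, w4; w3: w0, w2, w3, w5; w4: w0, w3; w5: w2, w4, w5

C

Frame correspondent (Sahlqvist): forall x forall y (Rxy -> exists z (Rxz & Rzy)) — i.e. density.
A: fails — Rw0w1 but no z with Rw0z and Rzw1.
B: fails — Rvt but no z with Rvz and Rzt.
C: holds.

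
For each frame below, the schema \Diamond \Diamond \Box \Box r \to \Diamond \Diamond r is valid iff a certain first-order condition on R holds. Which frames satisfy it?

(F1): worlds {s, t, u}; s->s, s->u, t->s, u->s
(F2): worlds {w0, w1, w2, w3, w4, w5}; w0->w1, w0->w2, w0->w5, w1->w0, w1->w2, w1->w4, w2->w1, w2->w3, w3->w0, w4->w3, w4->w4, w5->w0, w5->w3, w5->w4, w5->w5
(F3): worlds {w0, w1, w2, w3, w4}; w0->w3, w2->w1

Frame correspondent (Sahlqvist): \forall x \forall y (x R^2 y \to \exists w (y R^2 w \wedge x R^2 w)) — i.e. a generalized confluence (Geach) condition.
(F1): condition met.
(F2): fails — w4R²w3 but no w with w3R²w and w4R²w.
(F3): condition met.
Valid on: (F1), (F3).

(F1), (F3)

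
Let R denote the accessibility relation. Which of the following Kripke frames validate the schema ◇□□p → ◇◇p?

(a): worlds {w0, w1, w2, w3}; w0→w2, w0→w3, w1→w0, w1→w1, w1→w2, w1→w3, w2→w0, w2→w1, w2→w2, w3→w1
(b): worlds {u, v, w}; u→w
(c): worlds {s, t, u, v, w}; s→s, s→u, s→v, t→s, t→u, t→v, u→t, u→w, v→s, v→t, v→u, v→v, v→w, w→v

(a), (c)

This is the axiom for a generalized confluence (Geach) condition; its first-order frame correspondent is ∀x ∀y (xRy → ∃w (yR²w ∧ xR²w)).
(a): satisfies the condition.
(b): fails — uRw but no t with wR²t and uR²t.
(c): satisfies the condition.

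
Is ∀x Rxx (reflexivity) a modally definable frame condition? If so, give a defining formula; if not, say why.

This is a Sahlqvist condition; the T axiom □q → q defines it.

Yes, by □q → q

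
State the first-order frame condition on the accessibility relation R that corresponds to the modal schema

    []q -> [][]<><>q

forall x forall z (x R^2 z -> exists w (xRw & z R^2 w))

This is a Sahlqvist (Geach-type) schema ◇^0□^1q → □^2◇^2q.
Minimal-valuation argument: fix x; take any y with xR^0y and any z with xR^2z. Set V(q) to the set of worlds R-reachable from y in exactly 1 step. Then □^1q holds at y, so the antecedent holds at x; validity forces ◇^2q at z, giving a w with zR^2w and yR^1w.
First-order correspondent: forall x forall z (x R^2 z -> exists w (xRw & z R^2 w)).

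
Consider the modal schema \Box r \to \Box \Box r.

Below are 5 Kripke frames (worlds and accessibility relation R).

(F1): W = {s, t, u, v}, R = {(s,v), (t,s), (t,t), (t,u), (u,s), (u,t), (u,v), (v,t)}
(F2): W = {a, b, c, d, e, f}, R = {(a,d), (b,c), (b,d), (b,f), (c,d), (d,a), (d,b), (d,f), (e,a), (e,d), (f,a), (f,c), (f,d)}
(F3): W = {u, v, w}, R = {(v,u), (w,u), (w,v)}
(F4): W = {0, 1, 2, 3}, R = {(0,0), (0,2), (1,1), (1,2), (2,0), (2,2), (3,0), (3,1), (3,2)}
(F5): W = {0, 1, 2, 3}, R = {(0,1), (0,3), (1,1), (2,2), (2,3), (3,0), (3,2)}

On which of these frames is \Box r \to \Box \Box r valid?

This is the axiom for transitivity; its first-order frame correspondent is \forall x \forall y \forall z (Rxy \wedge Ryz \to Rxz).
(F1): fails — Rut and Rtu but not Ruu.
(F2): fails — Rcd and Rdf but not Rcf.
(F3): ✓.
(F4): fails — R12 and R20 but not R10.
(F5): fails — R32 and R23 but not R33.
Valid on: (F3).

(F3)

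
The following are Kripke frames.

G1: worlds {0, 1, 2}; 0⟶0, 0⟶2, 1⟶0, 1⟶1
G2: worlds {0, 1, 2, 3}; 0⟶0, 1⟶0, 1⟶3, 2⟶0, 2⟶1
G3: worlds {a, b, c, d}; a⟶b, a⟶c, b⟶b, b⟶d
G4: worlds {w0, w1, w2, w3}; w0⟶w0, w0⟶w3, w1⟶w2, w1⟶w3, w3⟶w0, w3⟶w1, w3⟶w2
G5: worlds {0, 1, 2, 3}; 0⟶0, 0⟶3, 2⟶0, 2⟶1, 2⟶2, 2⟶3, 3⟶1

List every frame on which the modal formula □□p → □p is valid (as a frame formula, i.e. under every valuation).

This is the axiom for density; its first-order frame correspondent is ∀x ∀y (Rxy → ∃z (Rxz ∧ Rzy)).
G1: satisfies the condition.
G2: fails — R21 but no z with R2z and Rz1.
G3: fails — Rac but no z with Raz and Rzc.
G4: fails — Rw3w1 but no z with Rw3z and Rzw1.
G5: fails — R31 but no z with R3z and Rz1.

G1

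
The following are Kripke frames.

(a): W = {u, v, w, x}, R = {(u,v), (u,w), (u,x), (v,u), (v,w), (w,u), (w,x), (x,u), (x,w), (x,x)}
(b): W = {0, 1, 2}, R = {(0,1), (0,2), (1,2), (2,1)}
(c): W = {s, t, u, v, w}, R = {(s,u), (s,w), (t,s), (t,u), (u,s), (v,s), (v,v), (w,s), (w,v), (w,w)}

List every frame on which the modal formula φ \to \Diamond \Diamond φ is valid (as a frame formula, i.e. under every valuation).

(a)

The schema corresponds to a generalized confluence (Geach) condition: \forall x \exists w (x = w \wedge x R^2 w).
(a): holds.
(b): fails — at 0 but no w with 0=w and 0R²w.
(c): fails — at t but no w* with t=w* and tR²w*.
Valid on: (a).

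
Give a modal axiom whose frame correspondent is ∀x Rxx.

□r → r

This is reflexivity; the standard corresponding axiom is T: □r → r.
Suppose □r→r is valid. At any x set V(r)={w : Rxw}. Then □r holds at x, so r holds at x, i.e. Rxx.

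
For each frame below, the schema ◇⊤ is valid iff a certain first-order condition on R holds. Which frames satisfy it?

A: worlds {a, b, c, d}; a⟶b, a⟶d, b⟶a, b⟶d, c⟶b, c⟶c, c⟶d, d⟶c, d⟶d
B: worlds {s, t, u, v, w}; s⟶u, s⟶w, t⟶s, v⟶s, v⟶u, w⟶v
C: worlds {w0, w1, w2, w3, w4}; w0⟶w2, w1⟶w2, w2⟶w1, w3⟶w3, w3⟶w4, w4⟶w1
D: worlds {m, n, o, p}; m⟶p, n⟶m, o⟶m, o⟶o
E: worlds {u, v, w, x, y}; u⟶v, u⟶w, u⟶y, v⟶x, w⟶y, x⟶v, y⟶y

A, C, E

The schema corresponds to seriality: ∀x ∃y Rxy.
A: ✓.
B: fails — world u has no successor.
C: ✓.
D: fails — world p has no successor.
E: ✓.
Valid on: A, C, E.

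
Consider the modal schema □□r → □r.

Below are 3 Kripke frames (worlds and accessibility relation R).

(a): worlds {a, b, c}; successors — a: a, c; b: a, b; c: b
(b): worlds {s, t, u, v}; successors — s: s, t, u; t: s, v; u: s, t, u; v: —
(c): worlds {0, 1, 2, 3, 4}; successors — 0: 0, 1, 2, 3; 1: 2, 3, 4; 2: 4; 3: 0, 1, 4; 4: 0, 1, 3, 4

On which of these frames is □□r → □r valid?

Frame correspondent (Sahlqvist): ∀x ∀y (Rxy → ∃z (Rxz ∧ Rzy)) — i.e. density.
(a): ✓.
(b): fails — Rtv but no z with Rtz and Rzv.
(c): fails — R12 but no z with R1z and Rz2.

(a)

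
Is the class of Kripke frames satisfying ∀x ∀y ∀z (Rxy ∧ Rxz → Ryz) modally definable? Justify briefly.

Yes — defined by ◇p → □◇p

The condition is the Euclidean property. A defining modal formula is ◇p → □◇p.
Suppose ◇p→□◇p is valid. Take Rxy, Rxz and set V(p)={y}. Then ◇p at x, so □◇p at x, so ◇p at z, so some w with Rzw has p; w=y, i.e. Rzy. By symmetry of the argument, Ryz.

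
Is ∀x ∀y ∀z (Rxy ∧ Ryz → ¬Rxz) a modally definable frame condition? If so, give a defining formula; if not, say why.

Modal frame validity is preserved under surjective bounded morphisms.
The 7-cycle (worlds 0,1,2,3,4,5,6 with 0→1→2→3→4→5→6→0) is intransitive. Mapping every world to a single reflexive point • is a surjective bounded morphism; the reflexive point is not intransitive (R••∧R•• but R••).
So no modal formula (or set of formulas) defines exactly the intransitive frames.

No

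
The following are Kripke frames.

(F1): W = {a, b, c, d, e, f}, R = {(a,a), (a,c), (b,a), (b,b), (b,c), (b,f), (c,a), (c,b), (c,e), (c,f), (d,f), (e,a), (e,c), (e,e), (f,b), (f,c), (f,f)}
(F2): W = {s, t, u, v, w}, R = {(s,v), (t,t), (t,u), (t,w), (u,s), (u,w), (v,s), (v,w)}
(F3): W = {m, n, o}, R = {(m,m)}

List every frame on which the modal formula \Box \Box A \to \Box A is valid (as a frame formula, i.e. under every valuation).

Frame correspondent (Sahlqvist): \forall x \forall y (Rxy \to \exists z (Rxz \wedge Rzy)) — i.e. density.
(F1): holds.
(F2): fails — Ruw but no z with Ruz and Rzw.
(F3): holds.
Valid on: (F1), (F3).

(F1), (F3)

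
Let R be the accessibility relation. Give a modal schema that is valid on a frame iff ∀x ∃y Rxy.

The condition is seriality. The D schema □ψ → ◇ψ defines it.

□ψ → ◇ψ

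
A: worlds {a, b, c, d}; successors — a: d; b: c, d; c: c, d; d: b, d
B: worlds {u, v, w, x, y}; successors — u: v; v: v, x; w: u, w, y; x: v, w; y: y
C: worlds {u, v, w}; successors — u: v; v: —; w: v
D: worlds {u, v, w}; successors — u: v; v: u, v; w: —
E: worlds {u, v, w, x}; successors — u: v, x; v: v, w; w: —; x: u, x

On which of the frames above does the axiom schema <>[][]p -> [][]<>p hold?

The schema corresponds to a generalized confluence (Geach) condition: forall x forall y forall z ((xRy & x R^2 z) -> exists w (y R^2 w & zRw)).
A: satisfies the condition.
B: fails — wRu, wR²w but no t with uR²t and wRt.
C: satisfies the condition.
D: satisfies the condition.
E: fails — uRv, uR²w but no t with vR²t and wRt.

A, C, D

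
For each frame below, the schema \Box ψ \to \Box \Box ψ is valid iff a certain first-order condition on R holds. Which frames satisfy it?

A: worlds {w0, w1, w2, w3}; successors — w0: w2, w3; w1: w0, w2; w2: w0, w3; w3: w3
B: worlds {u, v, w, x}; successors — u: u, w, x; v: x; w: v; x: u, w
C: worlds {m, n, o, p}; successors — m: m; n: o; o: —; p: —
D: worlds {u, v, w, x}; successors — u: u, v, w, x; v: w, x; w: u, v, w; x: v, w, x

C

The schema corresponds to transitivity: \forall x \forall y \forall z (Rxy \wedge Ryz \to Rxz).
A: fails — Rw1w2 and Rw2w3 but not Rw1w3.
B: fails — Rxw and Rwv but not Rxv.
C: condition met.
D: fails — Rxw and Rwu but not Rxu.
Valid on: C.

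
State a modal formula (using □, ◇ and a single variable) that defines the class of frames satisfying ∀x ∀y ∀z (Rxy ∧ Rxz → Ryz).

This is the Euclidean property; the standard corresponding axiom is 5: ◇ψ → □◇ψ.
Suppose ◇ψ→□◇ψ is valid. Take Rxy, Rxz and set V(ψ)={y}. Then ◇ψ at x, so □◇ψ at x, so ◇ψ at z, so some w with Rzw has ψ; w=y, i.e. Rzy. By symmetry of the argument, Ryz.

◇ψ → □◇ψ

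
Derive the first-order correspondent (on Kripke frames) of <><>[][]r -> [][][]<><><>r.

forall x forall y forall z ((x R^2 y & x R^3 z) -> exists w (y R^2 w & z R^3 w))

This is a Sahlqvist (Geach-type) schema ◇^2□^2r → □^3◇^3r.
Minimal-valuation argument: fix x; take any y with xR^2y and any z with xR^3z. Set V(r) to the set of worlds R-reachable from y in exactly 2 steps. Then □^2r holds at y, so the antecedent holds at x; validity forces ◇^3r at z, giving a w with zR^3w and yR^2w.
First-order correspondent: forall x forall y forall z ((x R^2 y & x R^3 z) -> exists w (y R^2 w & z R^3 w)).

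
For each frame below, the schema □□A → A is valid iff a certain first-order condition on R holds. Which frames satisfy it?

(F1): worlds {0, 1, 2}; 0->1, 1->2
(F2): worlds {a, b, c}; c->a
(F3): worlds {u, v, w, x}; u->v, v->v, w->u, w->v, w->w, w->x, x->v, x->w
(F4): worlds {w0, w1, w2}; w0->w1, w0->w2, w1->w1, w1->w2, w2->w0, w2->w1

Frame correspondent (Sahlqvist): ∀x ∃w (xR²w ∧ x = w) — i.e. a generalized confluence (Geach) condition.
(F1): fails — at 0 but no w with 0R²w and 0=w.
(F2): fails — at a but no w with aR²w and a=w.
(F3): fails — at u but no t with uR²t and u=t.
(F4): satisfies the condition.
Valid on: (F4).

(F4)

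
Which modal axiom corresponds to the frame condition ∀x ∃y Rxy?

The condition is seriality. The D schema □s → ◇s defines it.
Suppose □s→◇s is valid. At any x set V(s)=W. Then □s at x, so ◇s at x, so x has a successor.

□s → ◇s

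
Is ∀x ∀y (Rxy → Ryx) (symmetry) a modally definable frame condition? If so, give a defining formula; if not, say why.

Definable; r → □◇r defines it

Yes: it is symmetry, defined by the B schema r → □◇r.
Suppose r→□◇r is valid. Take Rxy and set V(r)={x}. Then r at x, so □◇r at x, so ◇r at y, so some z with Ryz has r; z=x, i.e. Ryx.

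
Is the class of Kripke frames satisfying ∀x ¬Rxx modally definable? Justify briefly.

Modal frame validity is preserved under surjective bounded morphisms.
The 2-cycle (worlds a,b with a→b→a) is irreflexive, and the map sending every world to a single reflexive point • is a surjective bounded morphism (forth: every edge maps to (•,•); back: every world has a successor). So any modal formula valid on the 2-cycle is also valid on the reflexive point, which is not irreflexive.
So the class is not modally definable.

No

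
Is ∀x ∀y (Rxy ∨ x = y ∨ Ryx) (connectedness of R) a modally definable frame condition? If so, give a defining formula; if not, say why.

If a class were modally definable it would be closed under disjoint unions (Goldblatt–Thomason).
Take 2 disjoint single-world reflexive frames: each is trivially connected, but their disjoint union has 2 worlds with no edge between distinct components, so it is not connected.
So no modal formula (or set of formulas) defines exactly the connected frames.

Not modally definable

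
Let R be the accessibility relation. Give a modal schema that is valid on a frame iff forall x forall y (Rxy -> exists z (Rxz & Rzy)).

The condition is density. The C4 schema □□r → □r defines it.
Suppose □□r→□r is valid. Take Rxy and set V(r)={w : xR²w}. Then □□r at x, so □r at x, so r at y, i.e. ∃z(Rxz∧Rzy).

□□r → □r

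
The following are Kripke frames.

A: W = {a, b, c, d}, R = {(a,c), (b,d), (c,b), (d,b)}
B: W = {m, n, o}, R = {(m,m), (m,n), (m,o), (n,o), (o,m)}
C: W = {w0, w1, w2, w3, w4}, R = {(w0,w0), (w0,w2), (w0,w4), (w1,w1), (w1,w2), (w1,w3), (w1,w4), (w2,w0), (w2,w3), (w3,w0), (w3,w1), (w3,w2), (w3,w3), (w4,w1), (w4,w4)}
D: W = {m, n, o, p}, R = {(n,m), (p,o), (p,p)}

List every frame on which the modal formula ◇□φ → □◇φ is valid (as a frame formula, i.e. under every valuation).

A

This is the axiom for convergence; its first-order frame correspondent is ∀x ∀y ∀z (Rxy ∧ Rxz → ∃w (Ryw ∧ Rzw)).
A: ✓.
B: fails — Rmo and Rmn but o and n have no common successor.
C: fails — Rw0w4 and Rw0w2 but w4 and w2 have no common successor.
D: fails — Rnm and Rnm but m and m have no common successor.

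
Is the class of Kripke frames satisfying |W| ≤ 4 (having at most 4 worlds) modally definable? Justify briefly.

If a class were modally definable it would be closed under disjoint unions (Goldblatt–Thomason).
Any modal formula valid on each of 5 disjoint one-world frames is valid on their disjoint union (validity is preserved under disjoint unions). Each one-world frame has |W|=1≤4, but the union has |W|=5.
Hence having at most 4 worlds is not modally definable.

Not definable by any modal formula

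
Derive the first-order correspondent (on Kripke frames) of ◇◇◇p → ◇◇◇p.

∀x ∀y (xR³y → ∃w (y = w ∧ xR³w))

This is a Sahlqvist (Geach-type) schema ◇^3□^0p → □^0◇^3p.
First-order correspondent: ∀x ∀y (xR³y → ∃w (y = w ∧ xR³w)).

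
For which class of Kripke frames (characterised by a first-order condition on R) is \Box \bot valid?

Emptiness of R

This schema is the Ver axiom.
It corresponds to emptiness of R: \forall x \forall y \neg Rxy.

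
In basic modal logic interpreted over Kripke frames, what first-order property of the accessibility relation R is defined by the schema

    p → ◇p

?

This is frame-equivalent to □p → p (substitute ¬p for p and contrapose).
Suppose □p→p is valid. At any x set V(p)={w : Rxw}. Then □p holds at x, so p holds at x, i.e. Rxx.
The converse is a direct semantic check.
Frame condition: ∀x Rxx.

reflexivity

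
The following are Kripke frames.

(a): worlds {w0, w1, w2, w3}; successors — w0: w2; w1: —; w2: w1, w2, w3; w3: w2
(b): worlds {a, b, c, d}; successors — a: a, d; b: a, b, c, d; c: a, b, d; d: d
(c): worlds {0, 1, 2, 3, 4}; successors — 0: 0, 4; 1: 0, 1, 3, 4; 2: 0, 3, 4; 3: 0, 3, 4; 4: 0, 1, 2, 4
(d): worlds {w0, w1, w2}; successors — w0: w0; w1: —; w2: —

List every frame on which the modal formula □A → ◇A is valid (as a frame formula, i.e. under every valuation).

(b), (c)

The schema corresponds to seriality: ∀x ∃y Rxy.
(a): fails — world w1 has no successor.
(b): ✓.
(c): ✓.
(d): fails — world w1 has no successor.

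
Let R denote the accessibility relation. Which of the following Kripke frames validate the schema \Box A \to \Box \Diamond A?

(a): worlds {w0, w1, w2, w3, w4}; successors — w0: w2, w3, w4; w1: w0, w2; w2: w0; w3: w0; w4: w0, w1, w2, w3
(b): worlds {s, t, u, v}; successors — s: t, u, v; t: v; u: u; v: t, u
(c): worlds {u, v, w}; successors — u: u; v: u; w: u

This is the axiom for a generalized confluence (Geach) condition; its first-order frame correspondent is \forall x \forall z (xRz \to \exists w (xRw \wedge zRw)).
(a): fails — w0Rw2 but no w with w0Rw and w2Rw.
(b): fails — tRv but no w with tRw and vRw.
(c): condition met.
Valid on: (c).

(c)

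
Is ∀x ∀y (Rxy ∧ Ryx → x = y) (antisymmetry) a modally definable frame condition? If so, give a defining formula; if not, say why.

No — not modally definable

If a class were modally definable it would be closed under surjective bounded morphisms (Goldblatt–Thomason).
The 8-cycle (worlds a,b,c,d,e,f,g,h with a→b→c→d→e→f→g→h→a) is antisymmetric. Sending even-indexed worlds to • and odd-indexed worlds to ∘ is a surjective bounded morphism onto the two-world frame with •↔∘, which is not antisymmetric.
Hence antisymmetry is not modally definable.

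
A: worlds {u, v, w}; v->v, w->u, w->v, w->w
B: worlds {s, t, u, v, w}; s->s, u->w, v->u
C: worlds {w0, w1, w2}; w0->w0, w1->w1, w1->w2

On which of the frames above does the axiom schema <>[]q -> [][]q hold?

This is the axiom for a generalized confluence (Geach) condition; its first-order frame correspondent is forall x forall y forall z ((xRy & x R^2 z) -> exists w (yRw & z = w)).
A: fails — wRu, wR²u but no t with uRt and u=t.
B: holds.
C: fails — w1Rw2, w1R²w1 but no w with w2Rw and w1=w.

B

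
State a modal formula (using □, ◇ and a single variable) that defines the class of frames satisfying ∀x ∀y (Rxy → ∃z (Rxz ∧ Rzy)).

A defining formula is □□ψ → □ψ (the C4 axiom).
Suppose □□ψ→□ψ is valid. Take Rxy and set V(ψ)={w : xR²w}. Then □□ψ at x, so □ψ at x, so ψ at y, i.e. ∃z(Rxz∧Rzy).

□□ψ → □ψ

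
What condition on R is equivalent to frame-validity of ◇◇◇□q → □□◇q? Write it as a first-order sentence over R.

This is a Sahlqvist (Geach-type) schema ◇^3□^1q → □^2◇^1q.
First-order correspondent: ∀x ∀y ∀z ((xR³y ∧ xR²z) → ∃w (yRw ∧ zRw)).

∀x ∀y ∀z ((xR³y ∧ xR²z) → ∃w (yRw ∧ zRw))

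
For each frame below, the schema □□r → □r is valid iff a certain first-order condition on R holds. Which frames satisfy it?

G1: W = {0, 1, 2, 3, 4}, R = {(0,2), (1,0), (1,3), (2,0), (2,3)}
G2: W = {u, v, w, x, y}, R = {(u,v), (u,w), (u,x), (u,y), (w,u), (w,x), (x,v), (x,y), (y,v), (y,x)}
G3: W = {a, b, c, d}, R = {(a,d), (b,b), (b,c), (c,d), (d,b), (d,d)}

G3

Frame correspondent (Sahlqvist): ∀x ∀y (Rxy → ∃z (Rxz ∧ Rzy)) — i.e. density.
G1: fails — R10 but no z with R1z and Rz0.
G2: fails — Ryx but no z with Ryz and Rzx.
G3: ✓.
Valid on: G3.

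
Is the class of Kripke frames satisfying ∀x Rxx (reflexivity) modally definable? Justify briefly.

Yes — defined by □p → p

The condition is reflexivity. A defining modal formula is □p → p.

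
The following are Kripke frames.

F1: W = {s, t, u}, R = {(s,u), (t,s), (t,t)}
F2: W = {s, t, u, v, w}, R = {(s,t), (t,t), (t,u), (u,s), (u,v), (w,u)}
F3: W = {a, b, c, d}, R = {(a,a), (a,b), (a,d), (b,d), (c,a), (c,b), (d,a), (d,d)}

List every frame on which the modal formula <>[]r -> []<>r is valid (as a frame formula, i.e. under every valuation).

The schema corresponds to convergence: forall x forall y forall z (Rxy & Rxz -> exists w (Ryw & Rzw)).
F1: fails — Rsu and Rsu but u and u have no common successor.
F2: fails — Rtt and Rtu but t and u have no common successor.
F3: holds.

F3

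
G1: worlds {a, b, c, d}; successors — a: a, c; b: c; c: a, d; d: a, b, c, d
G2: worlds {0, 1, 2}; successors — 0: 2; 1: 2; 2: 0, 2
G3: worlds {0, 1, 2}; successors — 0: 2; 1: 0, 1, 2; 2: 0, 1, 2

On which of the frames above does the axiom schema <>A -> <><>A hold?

G2, G3

The schema corresponds to a generalized confluence (Geach) condition: forall x forall y (xRy -> exists w (y = w & x R^2 w)).
G1: fails — bRc but no w with c=w and bR²w.
G2: holds.
G3: holds.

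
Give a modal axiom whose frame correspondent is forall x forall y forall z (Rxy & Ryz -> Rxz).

The condition is transitivity. The 4 schema □p → □□p defines it.
Suppose □p→□□p is valid. Take Rxy, Ryz and set V(p)={w : Rxw}. Then □p at x, so □□p at x, so □p at y, so p at z, i.e. Rxz.

□p → □□p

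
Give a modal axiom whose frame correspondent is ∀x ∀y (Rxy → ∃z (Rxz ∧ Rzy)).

This is density; the standard corresponding axiom is C4: □□r → □r.

□□r → □r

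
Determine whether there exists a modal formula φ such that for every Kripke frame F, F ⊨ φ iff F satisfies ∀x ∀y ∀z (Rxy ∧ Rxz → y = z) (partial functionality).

Yes: it is partial functionality, defined by the CD schema ◇q → □q.
Suppose ◇q→□q is valid. Take Rxy, Rxz and set V(q)={y}. Then ◇q at x, so □q at x, so q at z, i.e. z=y.

Yes — defined by ◇q → □q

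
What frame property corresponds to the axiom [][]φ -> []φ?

Density

Suppose □□φ→□φ is valid. Take Rxy and set V(φ)={w : xR²w}. Then □□φ at x, so □φ at x, so φ at y, i.e. ∃z(Rxz∧Rzy).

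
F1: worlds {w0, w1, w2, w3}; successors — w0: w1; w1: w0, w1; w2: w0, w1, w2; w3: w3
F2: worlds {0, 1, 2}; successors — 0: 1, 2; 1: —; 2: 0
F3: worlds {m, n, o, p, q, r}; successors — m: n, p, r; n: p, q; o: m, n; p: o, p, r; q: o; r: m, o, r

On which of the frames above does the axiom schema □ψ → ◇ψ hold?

F1, F3

Frame correspondent (Sahlqvist): ∀x ∃y Rxy — i.e. seriality.
F1: condition met.
F2: fails — world 1 has no successor.
F3: condition met.
Valid on: F1, F3.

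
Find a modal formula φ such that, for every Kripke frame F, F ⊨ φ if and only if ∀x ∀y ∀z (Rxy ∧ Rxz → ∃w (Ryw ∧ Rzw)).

This is convergence; the standard corresponding axiom is .2: ◇□ψ → □◇ψ.
Suppose ◇□ψ→□◇ψ is valid. Take Rxy, Rxz and set V(ψ)={w : Ryw}. Then □ψ at y so ◇□ψ at x, so □◇ψ at x, so ◇ψ at z, giving w with Rzw and Ryw.

◇□ψ → □◇ψ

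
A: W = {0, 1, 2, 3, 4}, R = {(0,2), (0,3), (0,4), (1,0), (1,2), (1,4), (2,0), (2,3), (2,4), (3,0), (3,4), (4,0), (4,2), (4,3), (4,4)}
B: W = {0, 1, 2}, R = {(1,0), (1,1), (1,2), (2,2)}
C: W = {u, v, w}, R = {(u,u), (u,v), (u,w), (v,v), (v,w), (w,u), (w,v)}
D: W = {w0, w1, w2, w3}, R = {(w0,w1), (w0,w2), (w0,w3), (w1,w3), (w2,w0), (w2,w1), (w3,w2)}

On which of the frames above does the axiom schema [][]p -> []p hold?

The schema corresponds to density: forall x forall y (Rxy -> exists z (Rxz & Rzy)).
A: holds.
B: holds.
C: holds.
D: fails — Rw3w2 but no z with Rw3z and Rzw2.
Valid on: A, B, C.

A, B, C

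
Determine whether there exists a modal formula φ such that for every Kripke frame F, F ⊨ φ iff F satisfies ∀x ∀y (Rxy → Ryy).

Yes — defined by □(□q → q)

Yes: it is shift-reflexivity, defined by the T□ schema □(□q → q).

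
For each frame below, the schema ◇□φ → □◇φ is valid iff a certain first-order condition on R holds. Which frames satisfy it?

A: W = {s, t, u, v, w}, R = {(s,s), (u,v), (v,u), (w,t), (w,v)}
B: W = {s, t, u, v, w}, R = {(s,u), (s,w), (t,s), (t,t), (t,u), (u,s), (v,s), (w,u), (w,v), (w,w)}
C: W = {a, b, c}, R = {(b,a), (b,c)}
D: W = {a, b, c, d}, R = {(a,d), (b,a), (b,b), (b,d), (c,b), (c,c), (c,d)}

none

This is the axiom for convergence; its first-order frame correspondent is ∀x ∀y ∀z (Rxy ∧ Rxz → ∃w (Ryw ∧ Rzw)).
A: fails — Rwt and Rwt but t and t have no common successor.
B: fails — Rsw and Rsu but w and u have no common successor.
C: fails — Rba and Rba but a and a have no common successor.
D: fails — Rad and Rad but d and d have no common successor.
Valid on no frame.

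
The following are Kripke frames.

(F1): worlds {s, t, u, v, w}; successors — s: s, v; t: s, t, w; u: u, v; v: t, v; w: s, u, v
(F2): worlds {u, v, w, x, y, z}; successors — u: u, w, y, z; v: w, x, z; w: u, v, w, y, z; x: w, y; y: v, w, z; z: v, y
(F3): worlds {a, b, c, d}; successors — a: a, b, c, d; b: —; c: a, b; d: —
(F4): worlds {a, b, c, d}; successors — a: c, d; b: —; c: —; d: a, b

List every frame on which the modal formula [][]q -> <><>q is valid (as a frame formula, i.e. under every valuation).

(F1), (F2)

The schema corresponds to a generalized confluence (Geach) condition: forall x exists w (x R^2 w & x R^2 w).
(F1): satisfies the condition.
(F2): satisfies the condition.
(F3): fails — at b but no w with bR²w and bR²w.
(F4): fails — at b but no w with bR²w and bR²w.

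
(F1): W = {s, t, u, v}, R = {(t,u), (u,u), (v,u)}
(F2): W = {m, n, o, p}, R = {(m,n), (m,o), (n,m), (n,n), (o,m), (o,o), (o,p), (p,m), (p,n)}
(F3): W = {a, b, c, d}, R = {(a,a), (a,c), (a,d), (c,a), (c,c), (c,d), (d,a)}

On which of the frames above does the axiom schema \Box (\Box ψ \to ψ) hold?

(F1)

The schema corresponds to shift-reflexivity: \forall x \forall y (Rxy \to Ryy).
(F1): holds.
(F2): fails — Rom but not Rmm.
(F3): fails — Rcd but not Rdd.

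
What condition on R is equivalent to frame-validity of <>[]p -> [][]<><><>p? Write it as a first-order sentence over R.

forall x forall y forall z ((xRy & x R^2 z) -> exists w (yRw & z R^3 w))

This is a Sahlqvist (Geach-type) schema ◇^1□^1p → □^2◇^3p.
Minimal-valuation argument: fix x; take any y with xR^1y and any z with xR^2z. Set V(p) to the set of worlds R-reachable from y in exactly 1 step. Then □^1p holds at y, so the antecedent holds at x; validity forces ◇^3p at z, giving a w with zR^3w and yR^1w.
First-order correspondent: forall x forall y forall z ((xRy & x R^2 z) -> exists w (yRw & z R^3 w)).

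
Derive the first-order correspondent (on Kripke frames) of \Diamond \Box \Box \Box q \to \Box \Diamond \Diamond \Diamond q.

This is a Sahlqvist (Geach-type) schema ◇^1□^3q → □^1◇^3q.
Minimal-valuation argument: fix x; take any y with xR^1y and any z with xR^1z. Set V(q) to the set of worlds R-reachable from y in exactly 3 steps. Then □^3q holds at y, so the antecedent holds at x; validity forces ◇^3q at z, giving a w with zR^3w and yR^3w.
First-order correspondent: \forall x \forall y \forall z ((xRy \wedge xRz) \to \exists w (y R^3 w \wedge z R^3 w)).

\forall x \forall y \forall z ((xRy \wedge xRz) \to \exists w (y R^3 w \wedge z R^3 w))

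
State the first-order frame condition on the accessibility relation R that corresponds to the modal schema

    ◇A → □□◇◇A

This is a Sahlqvist (Geach-type) schema ◇^1□^0A → □^2◇^2A.
Minimal-valuation argument: fix x; take any y with xR^1y and any z with xR^2z. Set V(A) to the set of worlds R-reachable from y in exactly 0 steps. Then □^0A holds at y, so the antecedent holds at x; validity forces ◇^2A at z, giving a w with zR^2w and yR^0w.
First-order correspondent: ∀x ∀y ∀z ((xRy ∧ xR²z) → ∃w (y = w ∧ zR²w)).

∀x ∀y ∀z ((xRy ∧ xR²z) → ∃w (y = w ∧ zR²w))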